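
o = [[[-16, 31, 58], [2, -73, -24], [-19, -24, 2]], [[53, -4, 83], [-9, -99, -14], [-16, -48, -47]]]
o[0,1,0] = 2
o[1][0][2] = 83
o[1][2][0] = -16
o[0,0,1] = 31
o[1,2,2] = -47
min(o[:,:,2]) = -47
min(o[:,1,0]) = -9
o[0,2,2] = 2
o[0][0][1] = 31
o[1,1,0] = -9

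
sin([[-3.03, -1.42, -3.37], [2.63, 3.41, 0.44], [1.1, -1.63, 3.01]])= [[-3.89, -2.75, -3.19], [2.2, 1.02, 2.07], [2.26, 1.65, 1.31]]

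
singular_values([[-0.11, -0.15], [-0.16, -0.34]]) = [0.42, 0.03]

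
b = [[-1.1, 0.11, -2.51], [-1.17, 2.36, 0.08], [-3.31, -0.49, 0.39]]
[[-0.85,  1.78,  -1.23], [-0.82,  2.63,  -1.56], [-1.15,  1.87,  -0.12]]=b@[[0.39, -0.72, 0.17],[-0.16, 0.77, -0.59],[0.16, -0.36, 0.39]]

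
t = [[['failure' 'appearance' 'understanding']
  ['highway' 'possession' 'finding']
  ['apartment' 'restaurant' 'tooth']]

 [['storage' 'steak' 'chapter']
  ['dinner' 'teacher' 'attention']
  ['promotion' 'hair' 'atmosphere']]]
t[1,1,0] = 'dinner'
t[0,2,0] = 'apartment'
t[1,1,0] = 'dinner'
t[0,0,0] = 'failure'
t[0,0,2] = 'understanding'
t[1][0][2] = 'chapter'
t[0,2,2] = 'tooth'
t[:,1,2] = ['finding', 'attention']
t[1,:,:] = [['storage', 'steak', 'chapter'], ['dinner', 'teacher', 'attention'], ['promotion', 'hair', 'atmosphere']]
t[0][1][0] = 'highway'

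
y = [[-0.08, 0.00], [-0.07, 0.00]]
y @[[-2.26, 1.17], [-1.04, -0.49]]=[[0.18,  -0.09], [0.16,  -0.08]]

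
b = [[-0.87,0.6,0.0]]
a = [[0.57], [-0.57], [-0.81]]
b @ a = [[-0.84]]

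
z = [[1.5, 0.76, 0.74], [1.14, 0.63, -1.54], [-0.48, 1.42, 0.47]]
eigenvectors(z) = [[(-0.86+0j),0.06-0.33j,0.06+0.33j], [(-0.49+0j),-0.08+0.65j,-0.08-0.65j], [-0.17+0.00j,0.68+0.00j,(0.68-0j)]]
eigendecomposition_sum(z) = [[(1.63+0j), 0.82-0.00j, (-0.03-0j)], [(0.92+0j), (0.46-0j), -0.02-0.00j], [0.33+0.00j, 0.17-0.00j, (-0.01-0j)]] + [[(-0.06+0.19j), (-0.03-0.31j), 0.39-0.05j], [(0.11-0.38j), 0.08+0.61j, (-0.76+0.13j)], [-0.41-0.06j, (0.63-0.17j), 0.24+0.77j]] + [[(-0.06-0.19j), -0.03+0.31j, (0.39+0.05j)], [0.11+0.38j, 0.08-0.61j, -0.76-0.13j], [(-0.41+0.06j), (0.63+0.17j), (0.24-0.77j)]]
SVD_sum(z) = [[1.07, 0.62, -0.46], [1.42, 0.82, -0.61], [0.09, 0.05, -0.04]] + [[-0.00, 0.62, 0.84], [0.00, -0.52, -0.69], [-0.0, 0.73, 0.98]] + [[0.43, -0.48, 0.36], [-0.29, 0.32, -0.24], [-0.57, 0.64, -0.47]]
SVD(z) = [[-0.60,-0.57,0.56], [-0.80,0.47,-0.37], [-0.05,-0.67,-0.74]] @ diag([2.1982487025361337, 1.8263553880126342, 1.3202759705741154]) @ [[-0.81,  -0.47,  0.35], [0.00,  -0.6,  -0.80], [0.58,  -0.65,  0.49]]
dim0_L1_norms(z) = [3.12, 2.81, 2.75]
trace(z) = 2.60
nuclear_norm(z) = 5.34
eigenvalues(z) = [(2.08+0j), (0.26+1.57j), (0.26-1.57j)]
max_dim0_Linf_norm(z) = 1.54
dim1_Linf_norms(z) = [1.5, 1.54, 1.42]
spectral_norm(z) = 2.20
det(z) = 5.30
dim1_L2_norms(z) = [1.84, 2.02, 1.57]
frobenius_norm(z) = 3.15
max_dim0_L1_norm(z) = 3.12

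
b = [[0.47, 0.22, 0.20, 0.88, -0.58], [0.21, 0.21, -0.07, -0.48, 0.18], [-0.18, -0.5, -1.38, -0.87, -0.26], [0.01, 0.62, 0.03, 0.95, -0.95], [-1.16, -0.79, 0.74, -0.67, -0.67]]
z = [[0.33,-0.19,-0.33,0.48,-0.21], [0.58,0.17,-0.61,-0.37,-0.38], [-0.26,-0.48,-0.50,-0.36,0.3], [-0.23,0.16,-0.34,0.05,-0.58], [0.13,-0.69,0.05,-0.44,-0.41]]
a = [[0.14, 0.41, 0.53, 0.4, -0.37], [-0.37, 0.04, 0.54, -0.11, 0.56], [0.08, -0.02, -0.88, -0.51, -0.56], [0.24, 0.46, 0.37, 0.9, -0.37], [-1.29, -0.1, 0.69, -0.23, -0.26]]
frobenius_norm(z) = 1.92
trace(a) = -0.06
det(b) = 0.84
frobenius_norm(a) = 2.55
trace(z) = -0.36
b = z + a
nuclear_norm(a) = 4.75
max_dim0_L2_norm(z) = 0.92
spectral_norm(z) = 1.20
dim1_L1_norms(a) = [1.85, 1.62, 2.05, 2.34, 2.57]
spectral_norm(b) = 2.27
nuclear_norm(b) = 6.18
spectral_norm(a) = 1.73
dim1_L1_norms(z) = [1.54, 2.11, 1.9, 1.36, 1.72]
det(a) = 0.13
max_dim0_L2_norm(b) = 1.76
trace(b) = -0.42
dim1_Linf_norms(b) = [0.88, 0.48, 1.38, 0.95, 1.16]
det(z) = 0.32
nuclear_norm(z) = 4.14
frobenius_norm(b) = 3.22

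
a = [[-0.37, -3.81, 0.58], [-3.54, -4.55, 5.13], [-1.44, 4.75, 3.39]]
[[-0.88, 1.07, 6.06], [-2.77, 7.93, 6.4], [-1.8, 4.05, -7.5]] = a @ [[-1.35, -0.8, 0.84], [0.16, -0.06, -1.61], [-1.33, 0.94, 0.4]]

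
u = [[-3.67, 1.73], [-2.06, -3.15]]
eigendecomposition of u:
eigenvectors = [[-0.09+0.67j, (-0.09-0.67j)], [-0.74+0.00j, (-0.74-0j)]]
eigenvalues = [(-3.41+1.87j), (-3.41-1.87j)]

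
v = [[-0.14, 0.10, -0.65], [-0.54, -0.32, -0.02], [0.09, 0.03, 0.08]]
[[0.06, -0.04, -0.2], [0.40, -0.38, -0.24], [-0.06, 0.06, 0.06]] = v @ [[-0.77,0.8,-0.03], [0.05,-0.16,0.77], [0.08,-0.14,0.44]]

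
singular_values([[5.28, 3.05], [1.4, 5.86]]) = [7.87, 3.39]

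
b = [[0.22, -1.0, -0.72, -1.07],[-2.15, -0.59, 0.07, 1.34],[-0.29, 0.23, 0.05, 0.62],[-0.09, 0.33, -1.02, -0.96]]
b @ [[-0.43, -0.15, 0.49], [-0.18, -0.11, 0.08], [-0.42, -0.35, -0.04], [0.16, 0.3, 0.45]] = [[0.22, 0.01, -0.42], [1.22, 0.76, -0.5], [0.16, 0.19, 0.15], [0.25, 0.05, -0.41]]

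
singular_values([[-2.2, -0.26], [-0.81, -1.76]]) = [2.58, 1.42]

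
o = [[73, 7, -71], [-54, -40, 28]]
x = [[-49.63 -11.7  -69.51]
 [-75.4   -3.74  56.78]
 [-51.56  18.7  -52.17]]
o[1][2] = 28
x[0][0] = -49.63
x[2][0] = -51.56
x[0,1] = -11.7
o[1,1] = -40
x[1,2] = 56.78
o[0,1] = 7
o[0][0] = 73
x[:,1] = [-11.7, -3.74, 18.7]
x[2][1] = 18.7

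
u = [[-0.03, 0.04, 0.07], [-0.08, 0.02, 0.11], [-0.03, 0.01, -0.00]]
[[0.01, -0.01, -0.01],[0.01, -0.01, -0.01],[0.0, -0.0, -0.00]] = u @[[-0.05,0.02,0.06], [0.08,-0.02,-0.06], [0.05,-0.06,-0.05]]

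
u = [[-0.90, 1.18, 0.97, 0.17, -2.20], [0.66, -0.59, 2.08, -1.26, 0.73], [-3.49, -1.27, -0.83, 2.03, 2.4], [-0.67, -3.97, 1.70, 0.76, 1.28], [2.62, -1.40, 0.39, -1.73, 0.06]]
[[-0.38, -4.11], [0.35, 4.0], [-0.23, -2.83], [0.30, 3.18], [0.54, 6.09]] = u@[[0.09, 1.02], [-0.07, -0.77], [0.02, 0.25], [-0.11, -1.26], [0.10, 1.05]]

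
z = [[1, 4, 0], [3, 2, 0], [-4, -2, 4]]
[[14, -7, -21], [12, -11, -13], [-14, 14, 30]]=z @[[2, -3, -1], [3, -1, -5], [0, 0, 4]]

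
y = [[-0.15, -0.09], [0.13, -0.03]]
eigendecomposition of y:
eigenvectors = [[(0.35-0.53j),(0.35+0.53j)], [(-0.77+0j),(-0.77-0j)]]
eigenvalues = [(-0.09+0.09j), (-0.09-0.09j)]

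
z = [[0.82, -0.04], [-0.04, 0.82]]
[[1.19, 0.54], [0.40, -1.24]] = z @ [[1.48, 0.58], [0.56, -1.49]]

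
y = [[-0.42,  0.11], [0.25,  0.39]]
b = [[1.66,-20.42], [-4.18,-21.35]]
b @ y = [[-5.80,  -7.78], [-3.58,  -8.79]]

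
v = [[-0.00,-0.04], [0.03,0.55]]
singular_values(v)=[0.55, 0.0]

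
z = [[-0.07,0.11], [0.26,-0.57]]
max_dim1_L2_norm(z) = 0.63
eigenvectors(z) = [[0.90, -0.20],[0.43, 0.98]]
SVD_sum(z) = [[-0.05,0.12], [0.26,-0.57]] + [[-0.02, -0.01],[-0.0, -0.0]]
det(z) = 0.01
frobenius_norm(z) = 0.64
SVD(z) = [[-0.2, 0.98], [0.98, 0.20]] @ diag([0.6396779993925757, 0.017665137789216107]) @ [[0.42, -0.91], [-0.91, -0.42]]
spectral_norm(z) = 0.64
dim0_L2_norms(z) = [0.27, 0.58]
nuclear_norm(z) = 0.66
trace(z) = -0.64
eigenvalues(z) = [-0.02, -0.62]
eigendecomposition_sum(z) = [[-0.02, -0.0], [-0.01, -0.0]] + [[-0.05,0.11],[0.27,-0.57]]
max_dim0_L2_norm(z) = 0.58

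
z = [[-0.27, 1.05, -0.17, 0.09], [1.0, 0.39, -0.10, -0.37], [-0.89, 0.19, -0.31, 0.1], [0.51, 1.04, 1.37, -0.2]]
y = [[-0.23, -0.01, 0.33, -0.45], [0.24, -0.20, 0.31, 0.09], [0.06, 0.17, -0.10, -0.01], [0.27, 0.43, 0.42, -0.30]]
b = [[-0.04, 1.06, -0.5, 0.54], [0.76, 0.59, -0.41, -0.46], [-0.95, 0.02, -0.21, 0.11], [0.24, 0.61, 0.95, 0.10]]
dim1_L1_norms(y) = [1.02, 0.84, 0.34, 1.42]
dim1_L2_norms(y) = [0.6, 0.45, 0.21, 0.72]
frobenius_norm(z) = 2.59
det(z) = -0.41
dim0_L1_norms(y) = [0.8, 0.81, 1.16, 0.85]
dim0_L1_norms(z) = [2.67, 2.67, 1.95, 0.76]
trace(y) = -0.83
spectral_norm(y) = 0.82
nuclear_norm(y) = 1.80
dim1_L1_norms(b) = [2.14, 2.22, 1.29, 1.9]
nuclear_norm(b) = 4.29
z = y + b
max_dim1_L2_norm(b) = 1.29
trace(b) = 0.44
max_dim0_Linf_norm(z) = 1.37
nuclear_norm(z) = 4.44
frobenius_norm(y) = 1.06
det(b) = -0.86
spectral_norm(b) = 1.50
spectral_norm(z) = 2.00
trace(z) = -0.39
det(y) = 0.00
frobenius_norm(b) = 2.30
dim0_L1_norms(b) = [1.99, 2.28, 2.07, 1.21]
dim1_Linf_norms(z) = [1.05, 1.0, 0.89, 1.37]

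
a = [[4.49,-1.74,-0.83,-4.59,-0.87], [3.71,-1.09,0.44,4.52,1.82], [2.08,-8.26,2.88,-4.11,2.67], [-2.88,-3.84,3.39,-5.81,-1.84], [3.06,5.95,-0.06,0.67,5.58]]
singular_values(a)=[13.75, 8.91, 6.49, 4.95, 1.56]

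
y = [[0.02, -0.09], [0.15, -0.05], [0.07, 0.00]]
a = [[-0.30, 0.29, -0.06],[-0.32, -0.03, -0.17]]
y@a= [[0.02, 0.01, 0.01],[-0.03, 0.04, -0.00],[-0.02, 0.02, -0.00]]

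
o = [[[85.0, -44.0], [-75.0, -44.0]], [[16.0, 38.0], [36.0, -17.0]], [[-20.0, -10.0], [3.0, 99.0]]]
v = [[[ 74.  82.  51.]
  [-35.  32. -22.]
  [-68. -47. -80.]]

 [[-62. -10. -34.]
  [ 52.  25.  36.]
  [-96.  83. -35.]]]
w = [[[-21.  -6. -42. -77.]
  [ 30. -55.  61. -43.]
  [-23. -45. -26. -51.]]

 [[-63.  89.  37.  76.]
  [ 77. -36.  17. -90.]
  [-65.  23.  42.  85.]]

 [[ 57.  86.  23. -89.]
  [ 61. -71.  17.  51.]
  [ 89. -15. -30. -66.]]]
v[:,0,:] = [[74.0, 82.0, 51.0], [-62.0, -10.0, -34.0]]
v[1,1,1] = 25.0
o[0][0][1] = -44.0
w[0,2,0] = -23.0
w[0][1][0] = 30.0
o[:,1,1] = [-44.0, -17.0, 99.0]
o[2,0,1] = -10.0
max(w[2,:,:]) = 89.0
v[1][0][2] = -34.0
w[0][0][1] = -6.0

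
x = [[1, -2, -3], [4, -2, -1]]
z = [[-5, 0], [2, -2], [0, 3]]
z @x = [[-5, 10, 15], [-6, 0, -4], [12, -6, -3]]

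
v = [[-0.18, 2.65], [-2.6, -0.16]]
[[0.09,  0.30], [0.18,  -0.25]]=v @ [[-0.07, 0.09], [0.03, 0.12]]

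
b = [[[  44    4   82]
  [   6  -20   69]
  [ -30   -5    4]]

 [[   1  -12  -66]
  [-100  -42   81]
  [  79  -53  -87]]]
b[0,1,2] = 69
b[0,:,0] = [44, 6, -30]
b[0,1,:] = [6, -20, 69]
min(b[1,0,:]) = -66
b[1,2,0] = 79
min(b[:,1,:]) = -100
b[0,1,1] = -20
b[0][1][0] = 6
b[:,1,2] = [69, 81]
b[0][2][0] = -30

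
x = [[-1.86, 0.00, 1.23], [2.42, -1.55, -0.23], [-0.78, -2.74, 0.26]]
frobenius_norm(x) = 4.63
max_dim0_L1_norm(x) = 5.06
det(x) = -7.72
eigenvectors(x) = [[(-0.32+0.26j), (-0.32-0.26j), -0.46+0.00j],[(0.02+0.39j), (0.02-0.39j), 0.74+0.00j],[-0.82+0.00j, -0.82-0.00j, (0.49+0j)]]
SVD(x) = [[-0.5, 0.44, 0.75], [0.82, -0.03, 0.56], [0.27, 0.9, -0.34]] @ diag([3.456610359752728, 2.9938362516544577, 0.7461161565933923]) @ [[0.78, -0.58, -0.21],[-0.53, -0.81, 0.26],[0.32, 0.09, 0.94]]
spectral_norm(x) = 3.46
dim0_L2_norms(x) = [3.15, 3.15, 1.28]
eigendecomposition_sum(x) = [[-0.30+0.48j,(-0.42+0.21j),(0.36+0.12j)], [(0.19+0.5j),(-0.08+0.44j),0.30-0.21j], [(-1.06+0.34j),(-0.91-0.21j),(0.4+0.64j)]] + [[(-0.3-0.48j), (-0.42-0.21j), 0.36-0.12j], [0.19-0.50j, (-0.08-0.44j), (0.3+0.21j)], [-1.06-0.34j, (-0.91+0.21j), 0.40-0.64j]] + [[(-1.25-0j), (0.85+0j), (0.5-0j)], [2.05+0.00j, (-1.39-0j), -0.83+0.00j], [1.35+0.00j, -0.91-0.00j, (-0.54+0j)]]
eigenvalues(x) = [(0.02+1.56j), (0.02-1.56j), (-3.18+0j)]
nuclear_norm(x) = 7.20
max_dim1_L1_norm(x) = 4.2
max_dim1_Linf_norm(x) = 2.74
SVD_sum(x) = [[-1.35, 1.00, 0.36], [2.23, -1.66, -0.60], [0.73, -0.54, -0.20]] + [[-0.69, -1.05, 0.34], [0.05, 0.08, -0.02], [-1.43, -2.17, 0.7]] + [[0.18, 0.05, 0.53], [0.14, 0.04, 0.40], [-0.08, -0.02, -0.24]]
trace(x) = -3.15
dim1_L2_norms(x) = [2.23, 2.88, 2.86]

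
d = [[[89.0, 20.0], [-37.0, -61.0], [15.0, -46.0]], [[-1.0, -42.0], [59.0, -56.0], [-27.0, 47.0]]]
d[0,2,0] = 15.0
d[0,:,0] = [89.0, -37.0, 15.0]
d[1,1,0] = 59.0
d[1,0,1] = -42.0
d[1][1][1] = -56.0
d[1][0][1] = -42.0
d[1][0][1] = -42.0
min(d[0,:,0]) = -37.0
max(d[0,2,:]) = 15.0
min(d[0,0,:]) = 20.0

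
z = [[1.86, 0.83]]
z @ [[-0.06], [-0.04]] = [[-0.14]]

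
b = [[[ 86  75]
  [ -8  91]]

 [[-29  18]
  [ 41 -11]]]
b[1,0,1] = 18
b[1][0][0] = -29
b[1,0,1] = 18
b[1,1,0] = 41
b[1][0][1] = 18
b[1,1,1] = -11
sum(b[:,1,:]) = 113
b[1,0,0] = -29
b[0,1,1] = 91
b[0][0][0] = 86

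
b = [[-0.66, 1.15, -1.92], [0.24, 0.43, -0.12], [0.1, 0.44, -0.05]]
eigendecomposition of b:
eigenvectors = [[(-0.98+0j), -0.59+0.00j, (-0.59-0j)], [(0.19+0j), (0.11+0.57j), 0.11-0.57j], [0.02+0.00j, 0.36+0.43j, (0.36-0.43j)]]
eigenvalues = [(-0.84+0j), (0.28+0.3j), (0.28-0.3j)]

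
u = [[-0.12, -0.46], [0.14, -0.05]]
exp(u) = [[0.86, -0.42], [0.13, 0.92]]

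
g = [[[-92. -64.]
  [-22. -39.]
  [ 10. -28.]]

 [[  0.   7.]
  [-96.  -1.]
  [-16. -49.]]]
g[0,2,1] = -28.0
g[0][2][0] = 10.0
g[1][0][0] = 0.0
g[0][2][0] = 10.0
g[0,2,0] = 10.0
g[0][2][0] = 10.0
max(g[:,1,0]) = -22.0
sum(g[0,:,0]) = -104.0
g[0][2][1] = -28.0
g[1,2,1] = -49.0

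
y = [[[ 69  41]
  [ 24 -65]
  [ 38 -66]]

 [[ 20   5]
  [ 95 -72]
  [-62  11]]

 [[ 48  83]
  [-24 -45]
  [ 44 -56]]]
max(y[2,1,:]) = -24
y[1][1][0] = 95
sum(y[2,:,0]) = 68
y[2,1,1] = -45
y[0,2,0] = 38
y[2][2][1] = -56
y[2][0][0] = 48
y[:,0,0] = [69, 20, 48]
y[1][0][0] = 20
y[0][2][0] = 38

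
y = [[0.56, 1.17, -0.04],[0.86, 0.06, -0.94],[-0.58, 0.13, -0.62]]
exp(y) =[[2.71, 1.91, -0.67],[1.71, 1.81, -0.93],[-0.66, -0.26, 0.6]]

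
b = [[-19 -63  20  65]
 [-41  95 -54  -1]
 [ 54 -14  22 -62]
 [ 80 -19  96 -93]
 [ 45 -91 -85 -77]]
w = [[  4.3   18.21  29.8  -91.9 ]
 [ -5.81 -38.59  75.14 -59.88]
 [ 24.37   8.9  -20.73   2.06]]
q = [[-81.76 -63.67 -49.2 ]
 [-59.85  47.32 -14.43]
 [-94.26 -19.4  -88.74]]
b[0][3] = 65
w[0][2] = 29.8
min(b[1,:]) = -54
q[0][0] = -81.76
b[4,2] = -85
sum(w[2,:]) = 14.600000000000003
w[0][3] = -91.9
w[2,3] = 2.06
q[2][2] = -88.74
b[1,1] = 95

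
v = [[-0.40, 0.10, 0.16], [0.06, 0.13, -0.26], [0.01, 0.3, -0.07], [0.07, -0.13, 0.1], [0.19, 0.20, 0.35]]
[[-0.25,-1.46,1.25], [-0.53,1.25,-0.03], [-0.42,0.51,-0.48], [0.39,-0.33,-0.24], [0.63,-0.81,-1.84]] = v@[[1.09, 2.24, -4.33], [-1.03, 0.7, -1.89], [1.79, -3.94, -1.83]]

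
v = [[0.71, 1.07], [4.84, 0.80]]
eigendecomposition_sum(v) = [[-0.78,  0.36], [1.62,  -0.75]] + [[1.49, 0.71], [3.22, 1.55]]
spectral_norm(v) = 4.99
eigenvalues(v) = [-1.52, 3.03]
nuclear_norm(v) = 5.91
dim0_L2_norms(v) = [4.89, 1.34]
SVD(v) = [[-0.18, -0.98], [-0.98, 0.18]] @ diag([4.9859213549690695, 0.9247638844934412]) @ [[-0.98, -0.2], [0.20, -0.98]]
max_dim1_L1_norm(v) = 5.64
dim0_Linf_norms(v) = [4.84, 1.07]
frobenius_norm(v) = 5.07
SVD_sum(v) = [[0.89, 0.18], [4.81, 0.96]] + [[-0.18, 0.89], [0.03, -0.16]]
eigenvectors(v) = [[-0.43, -0.42],[0.9, -0.91]]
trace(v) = 1.51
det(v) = -4.61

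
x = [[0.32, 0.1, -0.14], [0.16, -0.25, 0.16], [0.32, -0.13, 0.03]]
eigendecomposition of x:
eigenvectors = [[-0.6, 0.13, -0.03], [-0.42, 0.63, -0.76], [-0.68, 0.76, -0.64]]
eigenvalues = [0.23, -0.02, -0.11]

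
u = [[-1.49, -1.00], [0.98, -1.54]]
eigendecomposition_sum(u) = [[-0.75+0.51j,(-0.5-0.77j)],[(0.49+0.75j),(-0.77+0.48j)]] + [[(-0.75-0.51j),-0.50+0.77j],[0.49-0.75j,-0.77-0.48j]]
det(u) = 3.27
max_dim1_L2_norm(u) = 1.83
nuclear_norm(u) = 3.62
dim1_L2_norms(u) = [1.79, 1.83]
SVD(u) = [[0.46, 0.89], [0.89, -0.46]] @ diag([1.8367117229751027, 1.782860074903757]) @ [[0.1, -1.00], [-1.0, -0.1]]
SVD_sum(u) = [[0.08, -0.84],[0.16, -1.62]] + [[-1.57,-0.16], [0.82,0.08]]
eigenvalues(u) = [(-1.52+0.99j), (-1.52-0.99j)]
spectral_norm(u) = 1.84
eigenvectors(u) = [[(0.71+0j), 0.71-0.00j], [0.02-0.70j, (0.02+0.7j)]]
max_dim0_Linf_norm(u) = 1.54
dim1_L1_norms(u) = [2.49, 2.52]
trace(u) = -3.03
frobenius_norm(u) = 2.56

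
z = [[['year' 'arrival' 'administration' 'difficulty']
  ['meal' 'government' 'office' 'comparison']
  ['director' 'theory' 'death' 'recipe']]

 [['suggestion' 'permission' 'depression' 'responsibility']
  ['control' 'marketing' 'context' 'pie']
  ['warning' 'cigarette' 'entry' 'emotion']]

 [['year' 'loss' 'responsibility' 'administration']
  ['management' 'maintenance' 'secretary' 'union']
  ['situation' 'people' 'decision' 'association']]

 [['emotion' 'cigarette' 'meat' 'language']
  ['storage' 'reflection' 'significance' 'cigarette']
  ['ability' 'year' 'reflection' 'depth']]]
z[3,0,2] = 'meat'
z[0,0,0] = 'year'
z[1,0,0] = 'suggestion'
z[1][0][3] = 'responsibility'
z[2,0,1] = 'loss'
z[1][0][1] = 'permission'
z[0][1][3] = 'comparison'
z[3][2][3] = 'depth'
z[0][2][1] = 'theory'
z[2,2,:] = ['situation', 'people', 'decision', 'association']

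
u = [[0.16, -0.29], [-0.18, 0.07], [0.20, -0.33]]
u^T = [[0.16, -0.18, 0.20], [-0.29, 0.07, -0.33]]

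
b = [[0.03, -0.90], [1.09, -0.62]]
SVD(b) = [[-0.48, -0.88], [-0.88, 0.48]] @ diag([1.3764102536591813, 0.6992101355257009]) @ [[-0.71,0.71],[0.71,0.71]]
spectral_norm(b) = 1.38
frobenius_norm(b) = 1.54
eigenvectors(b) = [[(0.22+0.64j),(0.22-0.64j)], [(0.74+0j),(0.74-0j)]]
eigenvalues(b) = [(-0.3+0.94j), (-0.3-0.94j)]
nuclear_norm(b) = 2.08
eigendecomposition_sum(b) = [[0.01+0.52j, (-0.45-0.14j)],[(0.55+0.17j), (-0.31+0.42j)]] + [[0.01-0.52j,  -0.45+0.14j], [0.55-0.17j,  -0.31-0.42j]]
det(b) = 0.96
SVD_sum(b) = [[0.46, -0.47], [0.85, -0.86]] + [[-0.43, -0.43], [0.24, 0.24]]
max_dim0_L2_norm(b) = 1.09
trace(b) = -0.59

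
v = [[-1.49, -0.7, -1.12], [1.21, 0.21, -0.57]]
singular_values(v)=[2.14, 1.1]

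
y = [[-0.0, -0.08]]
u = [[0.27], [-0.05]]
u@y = [[0.00, -0.02],[0.0, 0.00]]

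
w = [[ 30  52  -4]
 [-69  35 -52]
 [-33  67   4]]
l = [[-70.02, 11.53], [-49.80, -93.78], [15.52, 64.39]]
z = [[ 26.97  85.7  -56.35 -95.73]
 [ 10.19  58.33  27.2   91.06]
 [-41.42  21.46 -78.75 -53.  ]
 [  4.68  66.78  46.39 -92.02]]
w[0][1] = 52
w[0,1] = 52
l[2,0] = 15.52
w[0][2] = -4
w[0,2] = -4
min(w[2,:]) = -33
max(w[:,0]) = 30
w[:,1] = [52, 35, 67]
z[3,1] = 66.78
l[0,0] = -70.02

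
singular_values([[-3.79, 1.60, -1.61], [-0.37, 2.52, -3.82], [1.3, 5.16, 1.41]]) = [6.11, 5.07, 2.81]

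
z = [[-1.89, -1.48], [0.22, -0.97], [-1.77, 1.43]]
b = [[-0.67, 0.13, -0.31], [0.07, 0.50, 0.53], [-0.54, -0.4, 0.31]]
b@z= [[1.84, 0.42], [-0.96, 0.17], [0.38, 1.63]]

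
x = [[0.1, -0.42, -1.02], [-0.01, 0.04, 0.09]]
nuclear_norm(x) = 1.11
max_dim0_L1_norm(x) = 1.11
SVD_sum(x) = [[0.10, -0.42, -1.02], [-0.01, 0.04, 0.09]] + [[-0.00, 0.00, -0.0], [-0.00, 0.0, -0.0]]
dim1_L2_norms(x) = [1.11, 0.1]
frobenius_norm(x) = 1.11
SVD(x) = [[-1.0, 0.09],[0.09, 1.0]] @ diag([1.1120213689905072, 0.0029111696065575745]) @ [[-0.09,  0.38,  0.92], [-0.36,  0.85,  -0.39]]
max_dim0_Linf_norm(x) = 1.02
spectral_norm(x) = 1.11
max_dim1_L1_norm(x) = 1.54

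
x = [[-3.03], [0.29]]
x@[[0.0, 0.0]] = [[0.0,0.00],[0.0,0.0]]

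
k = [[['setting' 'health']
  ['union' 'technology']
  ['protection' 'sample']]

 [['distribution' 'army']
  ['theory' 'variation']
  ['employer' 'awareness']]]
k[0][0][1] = 'health'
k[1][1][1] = 'variation'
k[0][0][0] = 'setting'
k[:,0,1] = ['health', 'army']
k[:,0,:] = [['setting', 'health'], ['distribution', 'army']]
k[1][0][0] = 'distribution'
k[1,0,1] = 'army'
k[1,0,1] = 'army'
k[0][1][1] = 'technology'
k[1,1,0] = 'theory'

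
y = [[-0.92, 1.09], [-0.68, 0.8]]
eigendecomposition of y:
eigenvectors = [[0.78+0.00j,0.78-0.00j], [(0.62+0.03j),0.62-0.03j]]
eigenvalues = [(-0.06+0.04j), (-0.06-0.04j)]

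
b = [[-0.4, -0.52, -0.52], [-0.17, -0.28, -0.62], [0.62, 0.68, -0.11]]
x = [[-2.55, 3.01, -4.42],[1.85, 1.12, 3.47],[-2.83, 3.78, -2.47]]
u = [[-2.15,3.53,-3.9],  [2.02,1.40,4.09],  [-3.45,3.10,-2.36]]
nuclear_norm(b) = 1.94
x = u + b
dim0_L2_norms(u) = [4.54, 4.9, 6.12]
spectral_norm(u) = 8.14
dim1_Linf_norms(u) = [3.9, 4.09, 3.45]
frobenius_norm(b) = 1.43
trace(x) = -3.90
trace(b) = -0.79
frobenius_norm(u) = 9.06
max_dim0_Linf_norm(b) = 0.68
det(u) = -41.88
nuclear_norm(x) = 12.36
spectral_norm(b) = 1.26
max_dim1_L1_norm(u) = 9.58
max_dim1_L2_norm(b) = 0.93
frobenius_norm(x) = 8.96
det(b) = -0.00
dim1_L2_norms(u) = [5.68, 4.77, 5.2]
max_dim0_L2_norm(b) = 0.9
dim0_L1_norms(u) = [7.62, 8.03, 10.35]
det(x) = -20.22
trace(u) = -3.11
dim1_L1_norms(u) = [9.58, 7.51, 8.91]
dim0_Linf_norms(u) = [3.45, 3.53, 4.09]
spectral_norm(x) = 8.27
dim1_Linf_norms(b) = [0.52, 0.62, 0.68]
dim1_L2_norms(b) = [0.84, 0.7, 0.93]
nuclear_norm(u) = 13.26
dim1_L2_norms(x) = [5.92, 4.09, 5.33]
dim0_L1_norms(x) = [7.23, 7.91, 10.36]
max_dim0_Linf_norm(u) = 4.09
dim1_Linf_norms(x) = [4.42, 3.47, 3.78]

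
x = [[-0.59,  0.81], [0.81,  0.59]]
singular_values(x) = [1.0, 1.0]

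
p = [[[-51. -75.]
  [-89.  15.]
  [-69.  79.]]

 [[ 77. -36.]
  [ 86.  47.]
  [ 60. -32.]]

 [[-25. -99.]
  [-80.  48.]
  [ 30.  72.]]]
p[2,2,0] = 30.0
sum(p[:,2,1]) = 119.0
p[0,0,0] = -51.0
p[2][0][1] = -99.0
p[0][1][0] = -89.0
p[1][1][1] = 47.0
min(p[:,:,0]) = -89.0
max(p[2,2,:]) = 72.0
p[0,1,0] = -89.0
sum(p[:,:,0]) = -61.0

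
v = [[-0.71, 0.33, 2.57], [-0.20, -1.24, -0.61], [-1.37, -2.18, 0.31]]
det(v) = -1.73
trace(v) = -1.64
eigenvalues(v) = [(-0.36+1.32j), (-0.36-1.32j), (-0.93+0j)]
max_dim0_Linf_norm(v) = 2.57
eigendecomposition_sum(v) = [[(-0.74+1.1j), -1.18+1.74j, (1.42+0.18j)],  [0.14-0.33j, 0.23-0.53j, -0.39+0.03j],  [-0.68-0.19j, (-1.09-0.3j), 0.15+0.75j]] + [[-0.74-1.10j, (-1.18-1.74j), 1.42-0.18j], [(0.14+0.33j), (0.23+0.53j), -0.39-0.03j], [-0.68+0.19j, (-1.09+0.3j), (0.15-0.75j)]] + [[(0.77+0j), (2.69+0j), -0.27+0.00j],[-0.48-0.00j, (-1.7-0j), (0.17-0j)],[(-0-0j), -0.01-0.00j, 0.00-0.00j]]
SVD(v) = [[-0.51, -0.81, 0.28],[-0.22, 0.44, 0.87],[-0.83, 0.38, -0.41]] @ diag([2.8498154856120395, 2.779159011583399, 0.21869358998516897]) @ [[0.54,  0.67,  -0.5], [-0.01,  -0.59,  -0.80], [0.84,  -0.44,  0.31]]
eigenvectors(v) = [[(0.86+0j), (0.86-0j), (0.85+0j)],[(-0.23+0.04j), (-0.23-0.04j), (-0.53+0j)],[(0.15+0.43j), 0.15-0.43j, (-0+0j)]]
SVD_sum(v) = [[-0.79, -0.98, 0.74], [-0.34, -0.43, 0.32], [-1.28, -1.59, 1.19]] + [[0.03,1.34,1.81],[-0.02,-0.73,-0.99],[-0.01,-0.63,-0.85]] + [[0.05, -0.03, 0.02], [0.16, -0.08, 0.06], [-0.07, 0.04, -0.03]]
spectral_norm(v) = 2.85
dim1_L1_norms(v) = [3.61, 2.05, 3.86]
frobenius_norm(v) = 3.99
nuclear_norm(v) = 5.85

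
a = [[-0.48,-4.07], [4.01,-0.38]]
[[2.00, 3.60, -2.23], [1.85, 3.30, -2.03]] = a @ [[0.41, 0.73, -0.45], [-0.54, -0.97, 0.60]]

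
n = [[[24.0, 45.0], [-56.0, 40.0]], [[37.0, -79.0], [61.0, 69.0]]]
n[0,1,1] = 40.0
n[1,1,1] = 69.0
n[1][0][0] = 37.0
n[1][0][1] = -79.0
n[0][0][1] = 45.0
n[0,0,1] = 45.0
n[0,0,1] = 45.0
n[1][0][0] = 37.0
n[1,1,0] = 61.0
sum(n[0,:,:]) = 53.0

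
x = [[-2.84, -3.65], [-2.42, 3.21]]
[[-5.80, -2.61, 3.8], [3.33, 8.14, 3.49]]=x@ [[0.36, -1.19, -1.39], [1.31, 1.64, 0.04]]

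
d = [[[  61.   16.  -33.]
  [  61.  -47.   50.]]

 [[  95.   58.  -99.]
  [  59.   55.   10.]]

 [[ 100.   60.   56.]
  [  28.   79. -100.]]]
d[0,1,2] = 50.0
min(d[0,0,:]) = -33.0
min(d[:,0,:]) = -99.0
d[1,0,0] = 95.0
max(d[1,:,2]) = 10.0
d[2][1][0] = 28.0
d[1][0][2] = -99.0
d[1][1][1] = 55.0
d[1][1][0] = 59.0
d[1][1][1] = 55.0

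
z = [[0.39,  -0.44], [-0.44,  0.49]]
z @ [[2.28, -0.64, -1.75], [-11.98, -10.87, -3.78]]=[[6.16, 4.53, 0.98],[-6.87, -5.04, -1.08]]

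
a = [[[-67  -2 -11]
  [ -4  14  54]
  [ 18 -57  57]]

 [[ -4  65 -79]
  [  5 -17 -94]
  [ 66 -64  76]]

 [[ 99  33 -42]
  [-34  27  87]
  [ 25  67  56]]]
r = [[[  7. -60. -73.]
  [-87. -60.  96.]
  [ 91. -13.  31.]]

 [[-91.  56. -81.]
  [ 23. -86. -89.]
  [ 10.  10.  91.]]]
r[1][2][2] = 91.0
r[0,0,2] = -73.0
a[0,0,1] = -2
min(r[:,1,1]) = -86.0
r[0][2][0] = 91.0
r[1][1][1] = -86.0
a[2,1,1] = 27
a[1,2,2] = 76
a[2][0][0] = 99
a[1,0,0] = -4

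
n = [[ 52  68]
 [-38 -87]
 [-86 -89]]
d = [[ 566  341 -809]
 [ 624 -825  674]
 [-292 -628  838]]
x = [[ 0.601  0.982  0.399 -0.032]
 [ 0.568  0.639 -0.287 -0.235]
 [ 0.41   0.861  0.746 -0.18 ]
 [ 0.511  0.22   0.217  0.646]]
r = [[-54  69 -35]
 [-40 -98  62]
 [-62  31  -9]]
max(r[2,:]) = 31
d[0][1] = 341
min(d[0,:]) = -809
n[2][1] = -89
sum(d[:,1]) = -1112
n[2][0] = -86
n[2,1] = -89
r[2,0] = -62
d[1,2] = 674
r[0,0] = -54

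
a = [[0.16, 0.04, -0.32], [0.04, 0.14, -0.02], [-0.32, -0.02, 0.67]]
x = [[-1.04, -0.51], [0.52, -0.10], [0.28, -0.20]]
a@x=[[-0.24, -0.02], [0.03, -0.03], [0.51, 0.03]]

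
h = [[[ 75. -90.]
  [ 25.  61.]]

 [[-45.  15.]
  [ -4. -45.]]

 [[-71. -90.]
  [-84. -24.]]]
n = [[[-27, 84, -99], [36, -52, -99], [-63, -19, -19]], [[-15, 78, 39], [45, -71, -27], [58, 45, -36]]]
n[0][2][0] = -63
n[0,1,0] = 36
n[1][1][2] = -27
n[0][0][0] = -27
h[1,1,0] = -4.0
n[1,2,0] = 58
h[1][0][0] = -45.0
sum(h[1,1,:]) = -49.0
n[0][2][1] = -19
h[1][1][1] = -45.0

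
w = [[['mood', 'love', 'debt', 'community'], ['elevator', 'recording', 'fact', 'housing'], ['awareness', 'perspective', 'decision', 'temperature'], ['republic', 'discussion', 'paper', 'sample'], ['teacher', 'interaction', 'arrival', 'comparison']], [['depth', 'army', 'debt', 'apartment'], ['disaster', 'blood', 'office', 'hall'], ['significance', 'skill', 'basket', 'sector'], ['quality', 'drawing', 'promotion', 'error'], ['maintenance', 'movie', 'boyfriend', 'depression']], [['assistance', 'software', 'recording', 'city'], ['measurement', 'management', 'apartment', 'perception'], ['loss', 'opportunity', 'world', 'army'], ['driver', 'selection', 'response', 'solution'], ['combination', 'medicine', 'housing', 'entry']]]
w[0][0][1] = 'love'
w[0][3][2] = 'paper'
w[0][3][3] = 'sample'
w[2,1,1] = 'management'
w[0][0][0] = 'mood'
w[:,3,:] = [['republic', 'discussion', 'paper', 'sample'], ['quality', 'drawing', 'promotion', 'error'], ['driver', 'selection', 'response', 'solution']]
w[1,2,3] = 'sector'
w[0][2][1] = 'perspective'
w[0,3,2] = 'paper'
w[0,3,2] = 'paper'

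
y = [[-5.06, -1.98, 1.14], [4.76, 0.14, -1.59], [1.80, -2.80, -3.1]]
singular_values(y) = [7.71, 4.13, 0.45]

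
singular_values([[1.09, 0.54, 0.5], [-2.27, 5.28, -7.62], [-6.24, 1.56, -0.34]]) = [10.09, 5.63, 0.9]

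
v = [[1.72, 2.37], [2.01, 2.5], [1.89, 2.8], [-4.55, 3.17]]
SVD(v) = [[-0.3, -0.44], [-0.35, -0.47], [-0.33, -0.52], [0.82, -0.56]] @ diag([5.592289055930279, 5.454833005227789]) @ [[-1.0, 0.02], [-0.02, -1.0]]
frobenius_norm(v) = 7.81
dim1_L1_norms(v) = [4.09, 4.51, 4.69, 7.72]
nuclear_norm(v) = 11.05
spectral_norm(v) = 5.59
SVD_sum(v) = [[1.67, -0.03],[1.96, -0.04],[1.83, -0.04],[-4.61, 0.09]] + [[0.05, 2.4], [0.05, 2.54], [0.06, 2.84], [0.06, 3.08]]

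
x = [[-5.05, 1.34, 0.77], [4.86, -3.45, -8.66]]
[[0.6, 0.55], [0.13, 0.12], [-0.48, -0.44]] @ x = [[-0.36, -1.09, -4.30], [-0.07, -0.24, -0.94], [0.29, 0.87, 3.44]]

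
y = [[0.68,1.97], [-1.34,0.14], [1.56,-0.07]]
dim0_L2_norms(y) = [2.17, 1.98]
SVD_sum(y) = [[1.38, 0.96], [-0.84, -0.58], [1.02, 0.71]] + [[-0.70, 1.01], [-0.50, 0.72], [0.54, -0.78]]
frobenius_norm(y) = 2.93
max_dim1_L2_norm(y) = 2.08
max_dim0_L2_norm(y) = 2.17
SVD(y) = [[-0.72, -0.69], [0.44, -0.49], [-0.53, 0.53]] @ diag([2.326570941168597, 1.7843955995546135]) @ [[-0.82, -0.57], [0.57, -0.82]]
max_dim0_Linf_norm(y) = 1.97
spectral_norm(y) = 2.33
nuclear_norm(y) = 4.11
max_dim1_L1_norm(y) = 2.65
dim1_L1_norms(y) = [2.65, 1.48, 1.63]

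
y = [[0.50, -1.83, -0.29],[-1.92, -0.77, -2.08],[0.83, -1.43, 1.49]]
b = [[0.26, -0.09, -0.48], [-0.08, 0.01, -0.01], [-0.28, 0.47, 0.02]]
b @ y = [[-0.10,0.28,-0.6], [-0.07,0.15,-0.01], [-1.03,0.12,-0.87]]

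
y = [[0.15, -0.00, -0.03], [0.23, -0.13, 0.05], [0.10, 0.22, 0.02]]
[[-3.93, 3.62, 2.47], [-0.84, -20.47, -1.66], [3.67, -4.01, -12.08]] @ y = [[0.49, 0.07, 0.35], [-5.00, 2.3, -1.03], [-1.58, -2.14, -0.55]]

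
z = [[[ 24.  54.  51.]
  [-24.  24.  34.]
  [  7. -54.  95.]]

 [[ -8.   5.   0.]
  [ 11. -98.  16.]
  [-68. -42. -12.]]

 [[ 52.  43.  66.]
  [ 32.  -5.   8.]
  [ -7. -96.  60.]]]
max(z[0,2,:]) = 95.0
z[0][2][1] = -54.0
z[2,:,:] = [[52.0, 43.0, 66.0], [32.0, -5.0, 8.0], [-7.0, -96.0, 60.0]]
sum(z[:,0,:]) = 287.0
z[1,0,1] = 5.0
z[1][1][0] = 11.0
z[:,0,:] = [[24.0, 54.0, 51.0], [-8.0, 5.0, 0.0], [52.0, 43.0, 66.0]]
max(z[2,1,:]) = 32.0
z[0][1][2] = 34.0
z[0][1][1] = 24.0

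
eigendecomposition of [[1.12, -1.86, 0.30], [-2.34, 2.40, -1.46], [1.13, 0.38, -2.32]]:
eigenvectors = [[-0.54, 0.53, 0.14], [0.84, 0.64, 0.38], [-0.05, 0.56, 0.92]]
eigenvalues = [4.0, -0.81, -1.99]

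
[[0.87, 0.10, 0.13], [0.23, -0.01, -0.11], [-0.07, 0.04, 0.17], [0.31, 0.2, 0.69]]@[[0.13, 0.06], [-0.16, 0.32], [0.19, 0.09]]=[[0.12,  0.1],  [0.01,  0.0],  [0.02,  0.02],  [0.14,  0.14]]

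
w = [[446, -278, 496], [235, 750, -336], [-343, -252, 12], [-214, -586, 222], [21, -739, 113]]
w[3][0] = -214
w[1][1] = 750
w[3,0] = -214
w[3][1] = -586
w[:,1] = [-278, 750, -252, -586, -739]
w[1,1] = 750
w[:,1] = [-278, 750, -252, -586, -739]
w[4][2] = 113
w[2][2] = 12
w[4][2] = 113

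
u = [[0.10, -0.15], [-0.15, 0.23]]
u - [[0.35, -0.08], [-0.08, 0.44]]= [[-0.25, -0.07], [-0.07, -0.21]]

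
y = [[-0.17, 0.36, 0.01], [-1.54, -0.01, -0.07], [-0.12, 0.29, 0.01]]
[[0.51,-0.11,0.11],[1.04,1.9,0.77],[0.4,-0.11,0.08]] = y @ [[-0.65,-1.25,-0.50], [1.13,-0.9,0.07], [-0.66,0.53,-0.04]]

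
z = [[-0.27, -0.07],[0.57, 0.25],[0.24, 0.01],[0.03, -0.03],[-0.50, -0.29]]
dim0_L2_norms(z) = [0.84, 0.39]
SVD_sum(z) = [[-0.25, -0.11], [0.57, 0.25], [0.2, 0.09], [0.01, 0.01], [-0.52, -0.23]] + [[-0.02,0.04], [0.0,-0.00], [0.04,-0.08], [0.02,-0.04], [0.02,-0.06]]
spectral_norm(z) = 0.92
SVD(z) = [[-0.30, -0.37], [0.68, 0.03], [0.24, 0.72], [0.02, 0.32], [-0.63, 0.5]] @ diag([0.9184207267014327, 0.12370678544531015]) @ [[0.91, 0.41], [0.41, -0.91]]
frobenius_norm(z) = 0.93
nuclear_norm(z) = 1.04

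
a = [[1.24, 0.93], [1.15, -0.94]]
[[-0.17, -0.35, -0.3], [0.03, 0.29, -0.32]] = a @ [[-0.06, -0.03, -0.26], [-0.1, -0.34, 0.02]]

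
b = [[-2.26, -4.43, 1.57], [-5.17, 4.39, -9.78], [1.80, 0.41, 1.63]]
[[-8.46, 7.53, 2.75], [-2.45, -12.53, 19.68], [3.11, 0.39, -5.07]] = b @ [[1.13, 0.25, -2.08], [1.44, -1.69, 0.14], [0.3, 0.39, -0.85]]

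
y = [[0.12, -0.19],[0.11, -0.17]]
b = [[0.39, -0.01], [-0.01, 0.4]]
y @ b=[[0.05, -0.08],  [0.04, -0.07]]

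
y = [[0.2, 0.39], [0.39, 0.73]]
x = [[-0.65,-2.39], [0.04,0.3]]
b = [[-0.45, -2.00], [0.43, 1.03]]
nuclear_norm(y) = 0.94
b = x + y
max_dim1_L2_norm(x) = 2.48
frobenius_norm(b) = 2.33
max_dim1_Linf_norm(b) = 2.0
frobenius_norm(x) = 2.50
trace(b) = 0.58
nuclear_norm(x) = 2.53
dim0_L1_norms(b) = [0.88, 3.03]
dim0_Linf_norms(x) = [0.65, 2.39]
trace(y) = 0.93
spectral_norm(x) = 2.49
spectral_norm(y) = 0.94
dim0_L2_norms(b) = [0.62, 2.25]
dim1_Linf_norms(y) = [0.39, 0.73]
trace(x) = -0.35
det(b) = 0.40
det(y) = -0.01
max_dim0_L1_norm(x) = 2.69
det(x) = -0.10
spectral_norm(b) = 2.33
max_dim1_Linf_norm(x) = 2.39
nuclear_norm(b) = 2.50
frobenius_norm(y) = 0.94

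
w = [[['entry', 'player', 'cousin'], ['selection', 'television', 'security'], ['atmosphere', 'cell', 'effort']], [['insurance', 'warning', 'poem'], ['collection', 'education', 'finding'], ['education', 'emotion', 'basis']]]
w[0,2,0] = 'atmosphere'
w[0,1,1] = 'television'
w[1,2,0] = 'education'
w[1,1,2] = 'finding'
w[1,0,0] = 'insurance'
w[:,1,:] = [['selection', 'television', 'security'], ['collection', 'education', 'finding']]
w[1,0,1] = 'warning'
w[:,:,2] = [['cousin', 'security', 'effort'], ['poem', 'finding', 'basis']]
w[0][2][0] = 'atmosphere'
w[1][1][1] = 'education'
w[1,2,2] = 'basis'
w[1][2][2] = 'basis'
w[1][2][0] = 'education'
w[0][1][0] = 'selection'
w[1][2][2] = 'basis'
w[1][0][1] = 'warning'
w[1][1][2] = 'finding'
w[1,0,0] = 'insurance'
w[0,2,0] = 'atmosphere'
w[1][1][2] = 'finding'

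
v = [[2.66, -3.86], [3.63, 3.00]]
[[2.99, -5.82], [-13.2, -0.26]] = v @ [[-1.91, -0.84], [-2.09, 0.93]]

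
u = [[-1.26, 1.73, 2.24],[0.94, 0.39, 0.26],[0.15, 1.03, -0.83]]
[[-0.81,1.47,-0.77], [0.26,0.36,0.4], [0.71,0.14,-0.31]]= u @ [[0.27, 0.10, 0.50], [0.3, 0.43, -0.26], [-0.44, 0.38, 0.14]]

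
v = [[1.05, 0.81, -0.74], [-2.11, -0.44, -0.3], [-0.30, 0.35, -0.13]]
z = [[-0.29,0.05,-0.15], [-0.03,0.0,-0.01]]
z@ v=[[-0.36, -0.31, 0.22], [-0.03, -0.03, 0.02]]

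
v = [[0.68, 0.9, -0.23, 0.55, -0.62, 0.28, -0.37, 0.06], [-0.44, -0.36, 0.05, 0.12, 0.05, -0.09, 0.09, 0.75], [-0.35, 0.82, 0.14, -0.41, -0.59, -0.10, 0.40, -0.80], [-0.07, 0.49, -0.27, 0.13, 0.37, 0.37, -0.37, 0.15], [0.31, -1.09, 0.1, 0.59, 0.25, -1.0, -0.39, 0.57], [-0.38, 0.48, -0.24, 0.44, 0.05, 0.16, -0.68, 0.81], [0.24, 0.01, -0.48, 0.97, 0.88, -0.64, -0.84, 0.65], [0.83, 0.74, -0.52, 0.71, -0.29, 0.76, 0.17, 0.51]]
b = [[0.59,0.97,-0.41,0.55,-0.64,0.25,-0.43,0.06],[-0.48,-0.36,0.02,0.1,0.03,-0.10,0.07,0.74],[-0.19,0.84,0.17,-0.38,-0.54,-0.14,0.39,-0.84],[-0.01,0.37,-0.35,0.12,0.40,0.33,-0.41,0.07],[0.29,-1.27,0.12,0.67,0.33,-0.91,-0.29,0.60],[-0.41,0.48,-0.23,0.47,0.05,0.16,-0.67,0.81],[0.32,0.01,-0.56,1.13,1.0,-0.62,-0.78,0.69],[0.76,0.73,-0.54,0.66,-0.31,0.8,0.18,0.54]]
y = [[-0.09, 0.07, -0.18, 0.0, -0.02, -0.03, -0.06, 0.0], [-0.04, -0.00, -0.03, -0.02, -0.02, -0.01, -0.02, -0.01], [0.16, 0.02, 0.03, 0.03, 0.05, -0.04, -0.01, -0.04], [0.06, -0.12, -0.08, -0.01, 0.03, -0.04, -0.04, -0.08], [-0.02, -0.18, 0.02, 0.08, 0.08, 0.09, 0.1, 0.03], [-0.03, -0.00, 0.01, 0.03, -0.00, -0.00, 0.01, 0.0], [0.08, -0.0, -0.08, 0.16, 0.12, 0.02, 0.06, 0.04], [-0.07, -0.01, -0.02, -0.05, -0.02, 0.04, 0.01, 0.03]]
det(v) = -0.00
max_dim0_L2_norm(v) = 1.95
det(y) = -0.00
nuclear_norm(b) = 9.35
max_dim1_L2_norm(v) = 1.88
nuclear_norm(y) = 1.05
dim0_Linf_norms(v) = [0.83, 1.09, 0.52, 0.97, 0.88, 1.0, 0.84, 0.81]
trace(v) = 0.67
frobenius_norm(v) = 4.19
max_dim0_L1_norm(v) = 4.89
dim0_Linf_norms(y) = [0.16, 0.18, 0.18, 0.16, 0.12, 0.09, 0.1, 0.08]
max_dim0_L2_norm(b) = 2.07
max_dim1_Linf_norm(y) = 0.18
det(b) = 0.02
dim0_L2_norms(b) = [1.24, 2.07, 1.0, 1.69, 1.44, 1.44, 1.3, 1.75]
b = v + y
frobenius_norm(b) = 4.31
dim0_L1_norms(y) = [0.55, 0.4, 0.45, 0.38, 0.34, 0.27, 0.31, 0.23]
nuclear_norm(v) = 9.00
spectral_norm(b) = 2.87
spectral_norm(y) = 0.33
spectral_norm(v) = 2.76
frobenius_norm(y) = 0.51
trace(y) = 0.10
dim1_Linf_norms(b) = [0.97, 0.74, 0.84, 0.41, 1.27, 0.81, 1.13, 0.8]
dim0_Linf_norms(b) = [0.76, 1.27, 0.56, 1.13, 1.0, 0.91, 0.78, 0.84]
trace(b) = 0.77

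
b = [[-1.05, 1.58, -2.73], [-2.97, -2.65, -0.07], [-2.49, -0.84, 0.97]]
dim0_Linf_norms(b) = [2.97, 2.65, 2.73]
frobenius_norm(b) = 5.89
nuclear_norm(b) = 9.24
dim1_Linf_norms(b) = [2.73, 2.97, 2.49]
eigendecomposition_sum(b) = [[(-0.81+0.74j), 0.59+0.52j, (-0.75+0.28j)],[(-1.32-1.85j), (-1.21+1.08j), -0.40-1.60j],[-0.80-0.25j, -0.11+0.59j, (-0.47-0.38j)]] + [[-0.81-0.74j,(0.59-0.52j),-0.75-0.28j], [-1.32+1.85j,-1.21-1.08j,-0.40+1.60j], [-0.80+0.25j,(-0.11-0.59j),(-0.47+0.38j)]] + [[(0.57+0j), (0.4-0j), (-1.24+0j)], [(-0.33-0j), -0.23+0.00j, (0.72-0j)], [(-0.89-0j), (-0.61+0j), (1.92-0j)]]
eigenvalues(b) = [(-2.5+1.44j), (-2.5-1.44j), (2.26+0j)]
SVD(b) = [[0.13, 0.99, 0.07], [-0.82, 0.15, -0.55], [-0.55, 0.02, 0.83]] @ diag([4.732786999770659, 3.3017204757124583, 1.2025261390352215]) @ [[0.78,  0.60,  -0.18], [-0.46,  0.35,  -0.82], [-0.43,  0.72,  0.55]]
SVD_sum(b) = [[0.48,  0.37,  -0.11], [-3.03,  -2.35,  0.69], [-2.04,  -1.58,  0.46]] + [[-1.49,1.15,-2.67], [-0.22,0.17,-0.39], [-0.02,0.02,-0.04]] + [[-0.04, 0.06, 0.04], [0.28, -0.47, -0.36], [-0.43, 0.72, 0.55]]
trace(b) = -2.73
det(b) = 18.79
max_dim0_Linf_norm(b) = 2.97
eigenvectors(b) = [[0.05+0.41j, 0.05-0.41j, -0.52+0.00j], [-0.85+0.00j, (-0.85-0j), (0.3+0j)], [-0.25+0.19j, (-0.25-0.19j), (0.8+0j)]]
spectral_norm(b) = 4.73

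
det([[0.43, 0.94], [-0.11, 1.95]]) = 0.942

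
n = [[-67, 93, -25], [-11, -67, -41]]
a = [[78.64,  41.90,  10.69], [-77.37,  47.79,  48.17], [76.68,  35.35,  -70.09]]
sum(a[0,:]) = 131.23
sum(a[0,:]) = 131.23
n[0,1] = 93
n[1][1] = -67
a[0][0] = 78.64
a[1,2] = 48.17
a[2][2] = -70.09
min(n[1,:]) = -67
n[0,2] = -25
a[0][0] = 78.64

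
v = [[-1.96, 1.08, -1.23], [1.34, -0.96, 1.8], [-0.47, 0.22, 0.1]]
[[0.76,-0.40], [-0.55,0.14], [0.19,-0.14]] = v @[[-0.22,  0.41], [0.36,  0.29], [0.05,  -0.07]]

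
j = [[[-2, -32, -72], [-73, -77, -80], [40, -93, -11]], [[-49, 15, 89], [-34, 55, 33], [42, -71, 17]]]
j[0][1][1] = -77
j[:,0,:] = [[-2, -32, -72], [-49, 15, 89]]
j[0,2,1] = -93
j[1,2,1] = -71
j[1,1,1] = 55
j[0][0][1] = -32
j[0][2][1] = -93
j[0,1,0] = -73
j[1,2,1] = -71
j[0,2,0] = 40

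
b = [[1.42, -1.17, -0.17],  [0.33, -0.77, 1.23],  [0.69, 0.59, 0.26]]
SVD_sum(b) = [[1.22,-1.15,0.44], [0.74,-0.70,0.26], [0.11,-0.11,0.04]] + [[0.25, 0.05, -0.57], [-0.42, -0.09, 0.96], [0.04, 0.01, -0.08]] + [[-0.06, -0.07, -0.03], [0.01, 0.02, 0.01], [0.54, 0.69, 0.30]]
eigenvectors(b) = [[-0.72+0.00j, (-0.72-0j), -0.33+0.00j], [(-0.15+0.38j), (-0.15-0.38j), (-0.83+0j)], [-0.27+0.49j, -0.27-0.49j, (0.45+0j)]]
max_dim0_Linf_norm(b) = 1.42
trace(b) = 0.91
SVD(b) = [[-0.85, -0.51, 0.11], [-0.52, 0.86, -0.02], [-0.08, -0.07, -0.99]] @ diag([2.0349854516482377, 1.2295470692873522, 0.9315300403029961]) @ [[-0.71, 0.66, -0.25],[-0.40, -0.08, 0.91],[-0.58, -0.74, -0.33]]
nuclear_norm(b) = 4.20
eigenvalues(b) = [(1.11+0.73j), (1.11-0.73j), (-1.31+0j)]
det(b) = -2.33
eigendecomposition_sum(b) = [[(0.72+0.09j), -0.41+0.29j, -0.22+0.59j], [0.20-0.36j, (0.07+0.28j), (0.27+0.24j)], [0.33-0.46j, 0.05+0.38j, (0.32+0.37j)]] + [[(0.72-0.09j), -0.41-0.29j, -0.22-0.59j], [0.20+0.36j, (0.07-0.28j), 0.27-0.24j], [0.33+0.46j, (0.05-0.38j), 0.32-0.37j]] + [[-0.03+0.00j, (-0.36-0j), (0.28-0j)],[(-0.07+0j), -0.90-0.00j, 0.70-0.00j],[(0.04-0j), 0.50+0.00j, -0.38+0.00j]]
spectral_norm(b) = 2.03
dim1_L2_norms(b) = [1.85, 1.49, 0.94]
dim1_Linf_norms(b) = [1.42, 1.23, 0.69]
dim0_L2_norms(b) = [1.61, 1.52, 1.27]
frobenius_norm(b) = 2.55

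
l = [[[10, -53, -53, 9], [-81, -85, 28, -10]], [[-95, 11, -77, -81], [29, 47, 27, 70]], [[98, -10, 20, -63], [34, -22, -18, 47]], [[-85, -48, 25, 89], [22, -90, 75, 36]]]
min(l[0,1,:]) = -85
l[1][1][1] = 47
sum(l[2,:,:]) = 86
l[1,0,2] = -77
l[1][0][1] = 11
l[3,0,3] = 89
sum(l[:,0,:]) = -303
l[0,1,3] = -10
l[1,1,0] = 29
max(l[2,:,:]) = 98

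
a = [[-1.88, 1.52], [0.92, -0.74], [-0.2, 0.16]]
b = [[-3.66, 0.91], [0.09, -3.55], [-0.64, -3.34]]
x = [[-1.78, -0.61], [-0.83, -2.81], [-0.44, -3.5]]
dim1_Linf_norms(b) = [3.66, 3.55, 3.34]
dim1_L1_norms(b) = [4.57, 3.64, 3.98]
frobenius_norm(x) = 4.96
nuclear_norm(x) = 6.31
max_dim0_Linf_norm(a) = 1.88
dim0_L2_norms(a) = [2.1, 1.7]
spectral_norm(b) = 4.98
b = x + a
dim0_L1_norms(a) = [3.0, 2.42]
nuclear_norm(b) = 8.67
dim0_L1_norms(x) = [3.05, 6.92]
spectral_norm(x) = 4.68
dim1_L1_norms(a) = [3.4, 1.66, 0.36]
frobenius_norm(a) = 2.70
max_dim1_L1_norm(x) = 3.94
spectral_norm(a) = 2.70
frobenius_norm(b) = 6.20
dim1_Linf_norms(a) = [1.88, 0.92, 0.2]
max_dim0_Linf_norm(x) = 3.5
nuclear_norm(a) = 2.71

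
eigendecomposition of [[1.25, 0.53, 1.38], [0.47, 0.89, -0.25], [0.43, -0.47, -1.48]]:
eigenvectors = [[0.43, -0.85, 0.31],[-0.16, -0.52, -0.92],[-0.89, -0.04, 0.25]]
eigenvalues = [-1.77, 1.64, 0.8]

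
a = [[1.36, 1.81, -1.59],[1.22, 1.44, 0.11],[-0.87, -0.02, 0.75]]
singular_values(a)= [3.3, 1.13, 0.62]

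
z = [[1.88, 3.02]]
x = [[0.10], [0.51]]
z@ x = [[1.73]]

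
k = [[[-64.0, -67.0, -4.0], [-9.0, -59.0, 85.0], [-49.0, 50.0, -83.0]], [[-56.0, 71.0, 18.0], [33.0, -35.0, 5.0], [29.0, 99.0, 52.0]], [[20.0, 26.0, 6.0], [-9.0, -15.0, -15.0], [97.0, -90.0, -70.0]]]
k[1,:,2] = [18.0, 5.0, 52.0]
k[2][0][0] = 20.0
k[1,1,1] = -35.0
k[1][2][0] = 29.0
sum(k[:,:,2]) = -6.0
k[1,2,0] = 29.0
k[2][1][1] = -15.0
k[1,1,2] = 5.0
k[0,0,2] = -4.0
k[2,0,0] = 20.0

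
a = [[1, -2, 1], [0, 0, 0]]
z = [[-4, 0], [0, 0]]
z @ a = [[-4, 8, -4], [0, 0, 0]]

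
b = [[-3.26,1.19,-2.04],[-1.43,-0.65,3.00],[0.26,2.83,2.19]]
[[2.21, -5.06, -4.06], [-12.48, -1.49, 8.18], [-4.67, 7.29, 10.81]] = b@[[1.61, 1.76, -0.09], [0.71, 1.84, 1.5], [-3.24, 0.74, 3.01]]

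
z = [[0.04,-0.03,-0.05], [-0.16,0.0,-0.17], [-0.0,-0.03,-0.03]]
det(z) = -0.00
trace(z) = 0.01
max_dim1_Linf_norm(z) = 0.17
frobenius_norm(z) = 0.25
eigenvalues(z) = [0.09, 0.03, -0.11]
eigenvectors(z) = [[-0.31, -0.31, 0.28], [0.93, -0.85, 0.9], [-0.22, 0.43, 0.33]]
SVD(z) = [[0.05, -0.90, -0.43], [0.99, 0.08, -0.07], [0.10, -0.42, 0.90]] @ diag([0.23472663834378749, 0.0769924808833748, 0.01660009455539202]) @ [[-0.67, -0.02, -0.74], [-0.64, 0.52, 0.57], [-0.37, -0.86, 0.36]]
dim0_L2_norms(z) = [0.16, 0.04, 0.18]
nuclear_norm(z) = 0.33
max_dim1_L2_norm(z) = 0.23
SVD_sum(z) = [[-0.01, -0.00, -0.01],[-0.16, -0.00, -0.17],[-0.02, -0.00, -0.02]] + [[0.04, -0.04, -0.04], [-0.0, 0.0, 0.0], [0.02, -0.02, -0.02]] + [[0.0, 0.01, -0.00],[0.00, 0.0, -0.0],[-0.01, -0.01, 0.01]]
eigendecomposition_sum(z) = [[0.05, -0.02, 0.00], [-0.14, 0.05, -0.01], [0.03, -0.01, 0.00]] + [[0.01, 0.0, -0.01], [0.03, 0.00, -0.03], [-0.01, -0.0, 0.02]] + [[-0.02, -0.02, -0.04],[-0.05, -0.05, -0.13],[-0.02, -0.02, -0.05]]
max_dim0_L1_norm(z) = 0.25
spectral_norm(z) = 0.23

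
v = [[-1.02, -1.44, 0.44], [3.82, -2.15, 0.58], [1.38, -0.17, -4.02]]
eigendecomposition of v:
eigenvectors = [[-0.13-0.48j, (-0.13+0.48j), (-0.14+0j)],[-0.84+0.00j, (-0.84-0j), -0.01+0.00j],[-0.14-0.14j, -0.14+0.14j, 0.99+0.00j]]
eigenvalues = [(-1.49+2.28j), (-1.49-2.28j), (-4.22+0j)]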